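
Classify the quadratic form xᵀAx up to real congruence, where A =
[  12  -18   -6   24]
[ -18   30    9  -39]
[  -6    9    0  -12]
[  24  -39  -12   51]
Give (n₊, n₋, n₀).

Answer: (2, 1, 1)

Derivation:
step 0: pivot 12 → sign +
step 1: pivot 3 → sign +
step 2: pivot -3 → sign −
step 3: row/col 3 already zero → sign 0
signature = (2, 1, 1)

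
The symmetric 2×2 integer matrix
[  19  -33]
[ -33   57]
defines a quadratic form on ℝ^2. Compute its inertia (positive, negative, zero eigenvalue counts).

step 0: pivot 19 → sign +
step 1: pivot -6/19 → sign −
signature = (1, 1, 0)

Answer: (1, 1, 0)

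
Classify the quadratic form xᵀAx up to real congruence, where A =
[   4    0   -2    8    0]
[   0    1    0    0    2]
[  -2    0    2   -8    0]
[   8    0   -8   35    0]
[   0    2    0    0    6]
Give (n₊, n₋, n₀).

step 0: pivot 4 → sign +
step 1: pivot 1 → sign +
step 2: pivot 1 → sign +
step 3: pivot 3 → sign +
step 4: pivot 2 → sign +
signature = (5, 0, 0)

Answer: (5, 0, 0)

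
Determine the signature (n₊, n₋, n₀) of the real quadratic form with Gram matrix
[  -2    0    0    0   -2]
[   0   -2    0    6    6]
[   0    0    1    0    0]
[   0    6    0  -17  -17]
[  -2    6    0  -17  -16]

Answer: (3, 2, 0)

Derivation:
step 0: pivot -2 → sign −
step 1: pivot -2 → sign −
step 2: pivot 1 → sign +
step 3: pivot 1 → sign +
step 4: pivot 3 → sign +
signature = (3, 2, 0)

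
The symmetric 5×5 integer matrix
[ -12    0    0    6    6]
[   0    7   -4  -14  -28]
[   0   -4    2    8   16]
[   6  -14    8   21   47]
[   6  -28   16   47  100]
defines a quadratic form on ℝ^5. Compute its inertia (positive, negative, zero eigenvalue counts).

step 0: pivot -12 → sign −
step 1: pivot 7 → sign +
step 2: pivot -2/7 → sign −
step 3: pivot -4 → sign −
step 4: row/col 4 already zero → sign 0
signature = (1, 3, 1)

Answer: (1, 3, 1)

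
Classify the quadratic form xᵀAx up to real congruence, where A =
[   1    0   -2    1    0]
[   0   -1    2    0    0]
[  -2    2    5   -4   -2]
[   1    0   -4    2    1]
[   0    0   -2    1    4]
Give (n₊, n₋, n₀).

Answer: (4, 1, 0)

Derivation:
step 0: pivot 1 → sign +
step 1: pivot -1 → sign −
step 2: pivot 5 → sign +
step 3: pivot 1/5 → sign +
step 4: pivot 3 → sign +
signature = (4, 1, 0)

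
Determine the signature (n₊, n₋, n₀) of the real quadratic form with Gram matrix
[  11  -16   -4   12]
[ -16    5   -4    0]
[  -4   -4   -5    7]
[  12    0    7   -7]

Answer: (1, 3, 0)

Derivation:
step 0: pivot 11 → sign +
step 1: pivot -201/11 → sign −
step 2: pivot -79/67 → sign −
step 3: pivot -6/79 → sign −
signature = (1, 3, 0)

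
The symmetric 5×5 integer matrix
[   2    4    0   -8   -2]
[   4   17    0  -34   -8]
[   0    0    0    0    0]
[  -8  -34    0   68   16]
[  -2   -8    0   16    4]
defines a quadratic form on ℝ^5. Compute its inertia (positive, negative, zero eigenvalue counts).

Answer: (3, 0, 2)

Derivation:
step 0: pivot 2 → sign +
step 1: pivot 9 → sign +
step 2: pivot 2/9 → sign +
step 3: row/col 3 already zero → sign 0
step 4: row/col 4 already zero → sign 0
signature = (3, 0, 2)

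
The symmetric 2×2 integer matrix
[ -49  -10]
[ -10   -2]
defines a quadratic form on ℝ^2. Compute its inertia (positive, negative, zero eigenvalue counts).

Answer: (1, 1, 0)

Derivation:
step 0: pivot -49 → sign −
step 1: pivot 2/49 → sign +
signature = (1, 1, 0)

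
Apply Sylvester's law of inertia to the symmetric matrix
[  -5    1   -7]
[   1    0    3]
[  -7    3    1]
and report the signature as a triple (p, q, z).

step 0: pivot -5 → sign −
step 1: pivot 1/5 → sign +
step 2: pivot -2 → sign −
signature = (1, 2, 0)

Answer: (1, 2, 0)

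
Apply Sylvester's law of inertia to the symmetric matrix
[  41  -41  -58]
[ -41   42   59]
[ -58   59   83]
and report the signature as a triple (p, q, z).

Answer: (2, 1, 0)

Derivation:
step 0: pivot 41 → sign +
step 1: pivot 1 → sign +
step 2: pivot -2/41 → sign −
signature = (2, 1, 0)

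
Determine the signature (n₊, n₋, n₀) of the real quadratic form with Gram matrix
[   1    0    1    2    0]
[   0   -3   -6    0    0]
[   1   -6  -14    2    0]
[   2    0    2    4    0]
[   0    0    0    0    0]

Answer: (1, 2, 2)

Derivation:
step 0: pivot 1 → sign +
step 1: pivot -3 → sign −
step 2: pivot -3 → sign −
step 3: row/col 3 already zero → sign 0
step 4: row/col 4 already zero → sign 0
signature = (1, 2, 2)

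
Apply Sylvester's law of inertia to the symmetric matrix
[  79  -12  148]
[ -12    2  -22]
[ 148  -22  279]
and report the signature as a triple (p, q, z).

Answer: (3, 0, 0)

Derivation:
step 0: pivot 79 → sign +
step 1: pivot 14/79 → sign +
step 2: pivot 3/7 → sign +
signature = (3, 0, 0)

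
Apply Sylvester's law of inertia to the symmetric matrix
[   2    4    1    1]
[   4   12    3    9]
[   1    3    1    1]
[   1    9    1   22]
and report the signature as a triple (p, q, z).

Answer: (4, 0, 0)

Derivation:
step 0: pivot 2 → sign +
step 1: pivot 4 → sign +
step 2: pivot 1/4 → sign +
step 3: pivot 3 → sign +
signature = (4, 0, 0)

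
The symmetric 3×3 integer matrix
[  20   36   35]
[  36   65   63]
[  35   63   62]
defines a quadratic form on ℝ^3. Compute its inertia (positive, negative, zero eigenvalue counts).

Answer: (3, 0, 0)

Derivation:
step 0: pivot 20 → sign +
step 1: pivot 1/5 → sign +
step 2: pivot 3/4 → sign +
signature = (3, 0, 0)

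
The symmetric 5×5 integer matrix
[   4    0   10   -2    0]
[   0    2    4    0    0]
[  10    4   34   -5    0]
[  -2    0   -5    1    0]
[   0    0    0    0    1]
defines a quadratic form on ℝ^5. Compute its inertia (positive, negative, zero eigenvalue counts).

Answer: (4, 0, 1)

Derivation:
step 0: pivot 4 → sign +
step 1: pivot 2 → sign +
step 2: pivot 1 → sign +
step 3: pivot 1 → sign +
step 4: row/col 4 already zero → sign 0
signature = (4, 0, 1)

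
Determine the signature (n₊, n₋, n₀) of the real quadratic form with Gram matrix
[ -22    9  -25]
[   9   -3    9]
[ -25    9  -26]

step 0: pivot -22 → sign −
step 1: pivot 15/22 → sign +
step 2: pivot 1/5 → sign +
signature = (2, 1, 0)

Answer: (2, 1, 0)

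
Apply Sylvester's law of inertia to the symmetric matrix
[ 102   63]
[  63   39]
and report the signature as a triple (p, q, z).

step 0: pivot 102 → sign +
step 1: pivot 3/34 → sign +
signature = (2, 0, 0)

Answer: (2, 0, 0)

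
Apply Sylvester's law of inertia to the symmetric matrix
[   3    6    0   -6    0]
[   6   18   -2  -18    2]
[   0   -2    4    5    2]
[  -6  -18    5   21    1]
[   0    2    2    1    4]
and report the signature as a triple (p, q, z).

Answer: (4, 0, 1)

Derivation:
step 0: pivot 3 → sign +
step 1: pivot 6 → sign +
step 2: pivot 10/3 → sign +
step 3: pivot 3/10 → sign +
step 4: row/col 4 already zero → sign 0
signature = (4, 0, 1)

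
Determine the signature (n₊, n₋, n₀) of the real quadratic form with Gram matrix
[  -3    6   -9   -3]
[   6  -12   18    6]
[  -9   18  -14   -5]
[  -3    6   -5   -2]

step 0: pivot -3 → sign −
step 1: pivot 13 → sign +
step 2: pivot -3/13 → sign −
step 3: row/col 3 already zero → sign 0
signature = (1, 2, 1)

Answer: (1, 2, 1)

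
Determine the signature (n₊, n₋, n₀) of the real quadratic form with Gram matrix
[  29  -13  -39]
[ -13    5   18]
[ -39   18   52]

Answer: (1, 2, 0)

Derivation:
step 0: pivot 29 → sign +
step 1: pivot -24/29 → sign −
step 2: pivot -1/8 → sign −
signature = (1, 2, 0)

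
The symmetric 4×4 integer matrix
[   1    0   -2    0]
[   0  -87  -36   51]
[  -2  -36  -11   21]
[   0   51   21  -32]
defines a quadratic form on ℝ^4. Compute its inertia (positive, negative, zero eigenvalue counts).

step 0: pivot 1 → sign +
step 1: pivot -87 → sign −
step 2: pivot -3/29 → sign −
step 3: pivot -2 → sign −
signature = (1, 3, 0)

Answer: (1, 3, 0)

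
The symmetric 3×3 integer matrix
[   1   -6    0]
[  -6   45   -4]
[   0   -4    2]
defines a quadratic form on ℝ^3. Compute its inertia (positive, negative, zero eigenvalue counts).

Answer: (3, 0, 0)

Derivation:
step 0: pivot 1 → sign +
step 1: pivot 9 → sign +
step 2: pivot 2/9 → sign +
signature = (3, 0, 0)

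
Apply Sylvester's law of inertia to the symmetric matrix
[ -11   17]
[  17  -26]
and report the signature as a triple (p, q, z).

Answer: (1, 1, 0)

Derivation:
step 0: pivot -11 → sign −
step 1: pivot 3/11 → sign +
signature = (1, 1, 0)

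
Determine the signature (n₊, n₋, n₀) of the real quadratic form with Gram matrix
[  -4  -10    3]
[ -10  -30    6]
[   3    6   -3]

step 0: pivot -4 → sign −
step 1: pivot -5 → sign −
step 2: pivot -3/10 → sign −
signature = (0, 3, 0)

Answer: (0, 3, 0)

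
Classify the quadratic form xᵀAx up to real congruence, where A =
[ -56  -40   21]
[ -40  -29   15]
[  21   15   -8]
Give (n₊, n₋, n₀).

step 0: pivot -56 → sign −
step 1: pivot -3/7 → sign −
step 2: pivot -1/8 → sign −
signature = (0, 3, 0)

Answer: (0, 3, 0)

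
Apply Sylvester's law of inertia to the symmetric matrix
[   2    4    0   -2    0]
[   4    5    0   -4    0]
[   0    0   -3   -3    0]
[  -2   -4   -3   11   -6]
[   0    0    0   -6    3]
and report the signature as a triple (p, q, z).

Answer: (2, 2, 1)

Derivation:
step 0: pivot 2 → sign +
step 1: pivot -3 → sign −
step 2: pivot -3 → sign −
step 3: pivot 12 → sign +
step 4: row/col 4 already zero → sign 0
signature = (2, 2, 1)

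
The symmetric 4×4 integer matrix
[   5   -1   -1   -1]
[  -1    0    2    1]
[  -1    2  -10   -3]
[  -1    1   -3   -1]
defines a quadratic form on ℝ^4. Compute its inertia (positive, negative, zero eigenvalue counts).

Answer: (2, 2, 0)

Derivation:
step 0: pivot 5 → sign +
step 1: pivot -1/5 → sign −
step 2: pivot 6 → sign +
step 3: pivot -2/3 → sign −
signature = (2, 2, 0)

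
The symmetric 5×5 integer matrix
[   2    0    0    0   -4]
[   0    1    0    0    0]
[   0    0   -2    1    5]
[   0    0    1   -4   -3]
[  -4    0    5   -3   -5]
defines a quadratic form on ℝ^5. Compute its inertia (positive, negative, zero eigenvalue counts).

Answer: (2, 3, 0)

Derivation:
step 0: pivot 2 → sign +
step 1: pivot 1 → sign +
step 2: pivot -2 → sign −
step 3: pivot -7/2 → sign −
step 4: pivot -3/7 → sign −
signature = (2, 3, 0)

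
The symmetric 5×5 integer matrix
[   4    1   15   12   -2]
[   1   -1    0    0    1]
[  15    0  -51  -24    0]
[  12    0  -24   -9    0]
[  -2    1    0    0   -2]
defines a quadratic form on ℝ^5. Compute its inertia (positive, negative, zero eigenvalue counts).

Answer: (1, 4, 0)

Derivation:
step 0: pivot 4 → sign +
step 1: pivot -5/4 → sign −
step 2: pivot -96 → sign −
step 3: pivot -3/10 → sign −
step 4: pivot -3/16 → sign −
signature = (1, 4, 0)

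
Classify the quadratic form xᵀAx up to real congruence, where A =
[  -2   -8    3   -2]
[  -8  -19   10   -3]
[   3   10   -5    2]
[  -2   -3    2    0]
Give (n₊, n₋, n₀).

Answer: (2, 2, 0)

Derivation:
step 0: pivot -2 → sign −
step 1: pivot 13 → sign +
step 2: pivot -21/26 → sign −
step 3: pivot 1/7 → sign +
signature = (2, 2, 0)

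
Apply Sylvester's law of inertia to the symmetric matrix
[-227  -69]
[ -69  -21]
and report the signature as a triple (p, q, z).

step 0: pivot -227 → sign −
step 1: pivot -6/227 → sign −
signature = (0, 2, 0)

Answer: (0, 2, 0)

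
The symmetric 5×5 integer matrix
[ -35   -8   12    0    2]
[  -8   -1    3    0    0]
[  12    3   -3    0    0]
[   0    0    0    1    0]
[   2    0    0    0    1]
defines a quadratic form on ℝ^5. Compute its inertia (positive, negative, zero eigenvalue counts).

Answer: (4, 1, 0)

Derivation:
step 0: pivot -35 → sign −
step 1: pivot 29/35 → sign +
step 2: pivot 30/29 → sign +
step 3: pivot 1 → sign +
step 4: pivot 1/5 → sign +
signature = (4, 1, 0)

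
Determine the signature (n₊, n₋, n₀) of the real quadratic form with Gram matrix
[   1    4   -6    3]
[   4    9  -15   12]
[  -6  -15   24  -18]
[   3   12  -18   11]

Answer: (2, 2, 0)

Derivation:
step 0: pivot 1 → sign +
step 1: pivot -7 → sign −
step 2: pivot -3/7 → sign −
step 3: pivot 2 → sign +
signature = (2, 2, 0)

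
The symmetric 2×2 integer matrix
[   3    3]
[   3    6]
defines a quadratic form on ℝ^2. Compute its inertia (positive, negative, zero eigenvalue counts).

Answer: (2, 0, 0)

Derivation:
step 0: pivot 3 → sign +
step 1: pivot 3 → sign +
signature = (2, 0, 0)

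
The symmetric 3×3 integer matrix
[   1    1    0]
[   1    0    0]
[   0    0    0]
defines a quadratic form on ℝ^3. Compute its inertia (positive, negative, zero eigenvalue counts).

step 0: pivot 1 → sign +
step 1: pivot -1 → sign −
step 2: row/col 2 already zero → sign 0
signature = (1, 1, 1)

Answer: (1, 1, 1)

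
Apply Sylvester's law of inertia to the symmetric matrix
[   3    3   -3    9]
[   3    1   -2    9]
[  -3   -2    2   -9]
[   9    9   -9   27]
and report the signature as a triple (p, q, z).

Answer: (1, 2, 1)

Derivation:
step 0: pivot 3 → sign +
step 1: pivot -2 → sign −
step 2: pivot -1/2 → sign −
step 3: row/col 3 already zero → sign 0
signature = (1, 2, 1)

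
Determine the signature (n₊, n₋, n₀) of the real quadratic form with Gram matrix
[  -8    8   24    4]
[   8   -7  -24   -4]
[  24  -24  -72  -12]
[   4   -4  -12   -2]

step 0: pivot -8 → sign −
step 1: pivot 1 → sign +
step 2: row/col 2 already zero → sign 0
step 3: row/col 3 already zero → sign 0
signature = (1, 1, 2)

Answer: (1, 1, 2)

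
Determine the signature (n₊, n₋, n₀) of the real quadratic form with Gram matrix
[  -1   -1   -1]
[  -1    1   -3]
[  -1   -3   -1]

Answer: (1, 2, 0)

Derivation:
step 0: pivot -1 → sign −
step 1: pivot 2 → sign +
step 2: pivot -2 → sign −
signature = (1, 2, 0)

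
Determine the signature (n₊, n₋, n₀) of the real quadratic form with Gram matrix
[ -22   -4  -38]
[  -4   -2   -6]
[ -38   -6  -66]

step 0: pivot -22 → sign −
step 1: pivot -14/11 → sign −
step 2: pivot 2/7 → sign +
signature = (1, 2, 0)

Answer: (1, 2, 0)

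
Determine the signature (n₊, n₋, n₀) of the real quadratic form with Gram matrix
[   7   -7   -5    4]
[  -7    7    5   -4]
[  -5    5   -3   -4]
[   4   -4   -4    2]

Answer: (1, 2, 1)

Derivation:
step 0: pivot 7 → sign +
step 1: pivot -46/7 → sign −
step 2: pivot -2/23 → sign −
step 3: row/col 3 already zero → sign 0
signature = (1, 2, 1)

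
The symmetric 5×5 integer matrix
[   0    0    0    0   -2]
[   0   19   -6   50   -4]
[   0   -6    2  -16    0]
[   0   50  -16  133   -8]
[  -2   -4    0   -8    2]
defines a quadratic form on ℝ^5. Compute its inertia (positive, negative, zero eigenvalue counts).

Answer: (4, 1, 0)

Derivation:
step 0: pivot 19 → sign +
step 1: pivot 2/19 → sign +
step 2: pivot 1 → sign +
step 3: pivot -14 → sign −
step 4: pivot 2/7 → sign +
signature = (4, 1, 0)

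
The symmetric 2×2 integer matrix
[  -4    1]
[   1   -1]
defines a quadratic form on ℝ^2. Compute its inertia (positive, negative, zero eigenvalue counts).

Answer: (0, 2, 0)

Derivation:
step 0: pivot -4 → sign −
step 1: pivot -3/4 → sign −
signature = (0, 2, 0)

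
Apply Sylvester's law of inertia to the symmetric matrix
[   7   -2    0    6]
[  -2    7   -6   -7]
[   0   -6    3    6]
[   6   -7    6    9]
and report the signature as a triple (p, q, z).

step 0: pivot 7 → sign +
step 1: pivot 45/7 → sign +
step 2: pivot -13/5 → sign −
step 3: pivot -2/39 → sign −
signature = (2, 2, 0)

Answer: (2, 2, 0)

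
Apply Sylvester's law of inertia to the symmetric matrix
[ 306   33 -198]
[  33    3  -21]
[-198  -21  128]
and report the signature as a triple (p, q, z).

step 0: pivot 306 → sign +
step 1: pivot -19/34 → sign −
step 2: pivot 2/19 → sign +
signature = (2, 1, 0)

Answer: (2, 1, 0)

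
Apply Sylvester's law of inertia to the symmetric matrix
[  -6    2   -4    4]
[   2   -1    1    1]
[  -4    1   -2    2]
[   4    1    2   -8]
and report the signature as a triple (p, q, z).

step 0: pivot -6 → sign −
step 1: pivot -1/3 → sign −
step 2: pivot 1 → sign +
step 3: pivot 2 → sign +
signature = (2, 2, 0)

Answer: (2, 2, 0)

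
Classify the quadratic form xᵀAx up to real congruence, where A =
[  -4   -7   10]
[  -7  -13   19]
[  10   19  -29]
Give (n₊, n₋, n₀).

step 0: pivot -4 → sign −
step 1: pivot -3/4 → sign −
step 2: pivot -1 → sign −
signature = (0, 3, 0)

Answer: (0, 3, 0)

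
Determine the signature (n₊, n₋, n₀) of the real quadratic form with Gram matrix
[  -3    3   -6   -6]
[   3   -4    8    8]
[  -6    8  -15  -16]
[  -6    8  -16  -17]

step 0: pivot -3 → sign −
step 1: pivot -1 → sign −
step 2: pivot 1 → sign +
step 3: pivot -1 → sign −
signature = (1, 3, 0)

Answer: (1, 3, 0)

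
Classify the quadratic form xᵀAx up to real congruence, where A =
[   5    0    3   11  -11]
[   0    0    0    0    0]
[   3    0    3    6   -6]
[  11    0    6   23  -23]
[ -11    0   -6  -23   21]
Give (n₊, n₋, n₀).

Answer: (2, 2, 1)

Derivation:
step 0: pivot 5 → sign +
step 1: pivot 6/5 → sign +
step 2: pivot -3/2 → sign −
step 3: pivot -2 → sign −
step 4: row/col 4 already zero → sign 0
signature = (2, 2, 1)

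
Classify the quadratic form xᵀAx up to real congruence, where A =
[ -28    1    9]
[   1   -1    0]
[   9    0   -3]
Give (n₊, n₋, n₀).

Answer: (0, 2, 1)

Derivation:
step 0: pivot -28 → sign −
step 1: pivot -27/28 → sign −
step 2: row/col 2 already zero → sign 0
signature = (0, 2, 1)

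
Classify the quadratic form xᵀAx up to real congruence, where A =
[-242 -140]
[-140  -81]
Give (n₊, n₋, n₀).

step 0: pivot -242 → sign −
step 1: pivot -1/121 → sign −
signature = (0, 2, 0)

Answer: (0, 2, 0)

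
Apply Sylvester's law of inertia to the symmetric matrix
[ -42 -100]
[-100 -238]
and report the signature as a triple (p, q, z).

step 0: pivot -42 → sign −
step 1: pivot 2/21 → sign +
signature = (1, 1, 0)

Answer: (1, 1, 0)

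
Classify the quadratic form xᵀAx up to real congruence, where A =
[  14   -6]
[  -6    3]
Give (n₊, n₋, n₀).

step 0: pivot 14 → sign +
step 1: pivot 3/7 → sign +
signature = (2, 0, 0)

Answer: (2, 0, 0)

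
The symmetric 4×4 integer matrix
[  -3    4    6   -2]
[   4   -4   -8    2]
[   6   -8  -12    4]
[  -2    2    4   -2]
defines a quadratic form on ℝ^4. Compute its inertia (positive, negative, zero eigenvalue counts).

step 0: pivot -3 → sign −
step 1: pivot 4/3 → sign +
step 2: pivot -1 → sign −
step 3: row/col 3 already zero → sign 0
signature = (1, 2, 1)

Answer: (1, 2, 1)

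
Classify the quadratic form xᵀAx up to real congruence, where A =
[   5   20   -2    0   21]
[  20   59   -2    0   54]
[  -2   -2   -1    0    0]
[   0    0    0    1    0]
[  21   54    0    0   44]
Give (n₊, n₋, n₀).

step 0: pivot 5 → sign +
step 1: pivot -21 → sign −
step 2: pivot -3/35 → sign −
step 3: pivot 1 → sign +
step 4: pivot -1 → sign −
signature = (2, 3, 0)

Answer: (2, 3, 0)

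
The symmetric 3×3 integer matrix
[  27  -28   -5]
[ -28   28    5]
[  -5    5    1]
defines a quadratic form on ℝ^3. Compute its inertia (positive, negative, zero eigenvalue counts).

step 0: pivot 27 → sign +
step 1: pivot -28/27 → sign −
step 2: pivot 3/28 → sign +
signature = (2, 1, 0)

Answer: (2, 1, 0)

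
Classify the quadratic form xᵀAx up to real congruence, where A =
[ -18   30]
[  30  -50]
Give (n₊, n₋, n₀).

step 0: pivot -18 → sign −
step 1: row/col 1 already zero → sign 0
signature = (0, 1, 1)

Answer: (0, 1, 1)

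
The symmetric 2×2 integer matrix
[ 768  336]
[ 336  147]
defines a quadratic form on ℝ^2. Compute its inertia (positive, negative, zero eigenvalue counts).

Answer: (1, 0, 1)

Derivation:
step 0: pivot 768 → sign +
step 1: row/col 1 already zero → sign 0
signature = (1, 0, 1)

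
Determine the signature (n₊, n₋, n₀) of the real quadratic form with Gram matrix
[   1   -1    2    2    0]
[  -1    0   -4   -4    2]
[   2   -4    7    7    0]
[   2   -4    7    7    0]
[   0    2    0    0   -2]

Answer: (2, 2, 1)

Derivation:
step 0: pivot 1 → sign +
step 1: pivot -1 → sign −
step 2: pivot 7 → sign +
step 3: pivot -2/7 → sign −
step 4: row/col 4 already zero → sign 0
signature = (2, 2, 1)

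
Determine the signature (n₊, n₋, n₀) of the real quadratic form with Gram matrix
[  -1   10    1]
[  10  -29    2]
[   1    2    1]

Answer: (1, 2, 0)

Derivation:
step 0: pivot -1 → sign −
step 1: pivot 71 → sign +
step 2: pivot -2/71 → sign −
signature = (1, 2, 0)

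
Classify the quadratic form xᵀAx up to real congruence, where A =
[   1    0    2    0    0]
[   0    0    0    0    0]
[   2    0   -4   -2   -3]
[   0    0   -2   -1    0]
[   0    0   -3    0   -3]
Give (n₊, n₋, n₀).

Answer: (1, 3, 1)

Derivation:
step 0: pivot 1 → sign +
step 1: pivot -8 → sign −
step 2: pivot -1/2 → sign −
step 3: pivot -3/4 → sign −
step 4: row/col 4 already zero → sign 0
signature = (1, 3, 1)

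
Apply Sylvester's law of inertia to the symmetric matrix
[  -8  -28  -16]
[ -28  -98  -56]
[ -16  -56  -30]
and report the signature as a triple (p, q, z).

Answer: (1, 1, 1)

Derivation:
step 0: pivot -8 → sign −
step 1: pivot 2 → sign +
step 2: row/col 2 already zero → sign 0
signature = (1, 1, 1)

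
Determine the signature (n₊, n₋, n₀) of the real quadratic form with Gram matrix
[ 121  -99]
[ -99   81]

Answer: (1, 0, 1)

Derivation:
step 0: pivot 121 → sign +
step 1: row/col 1 already zero → sign 0
signature = (1, 0, 1)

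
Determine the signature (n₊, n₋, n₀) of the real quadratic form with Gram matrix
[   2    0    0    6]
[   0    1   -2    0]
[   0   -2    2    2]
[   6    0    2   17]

step 0: pivot 2 → sign +
step 1: pivot 1 → sign +
step 2: pivot -2 → sign −
step 3: pivot 1 → sign +
signature = (3, 1, 0)

Answer: (3, 1, 0)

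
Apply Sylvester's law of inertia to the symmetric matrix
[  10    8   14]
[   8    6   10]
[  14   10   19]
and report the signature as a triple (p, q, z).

step 0: pivot 10 → sign +
step 1: pivot -2/5 → sign −
step 2: pivot 3 → sign +
signature = (2, 1, 0)

Answer: (2, 1, 0)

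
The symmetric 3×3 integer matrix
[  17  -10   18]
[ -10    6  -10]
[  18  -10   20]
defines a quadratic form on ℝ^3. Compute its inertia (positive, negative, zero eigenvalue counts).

Answer: (2, 1, 0)

Derivation:
step 0: pivot 17 → sign +
step 1: pivot 2/17 → sign +
step 2: pivot -2 → sign −
signature = (2, 1, 0)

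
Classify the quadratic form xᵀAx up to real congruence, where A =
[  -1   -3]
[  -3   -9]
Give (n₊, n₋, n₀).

Answer: (0, 1, 1)

Derivation:
step 0: pivot -1 → sign −
step 1: row/col 1 already zero → sign 0
signature = (0, 1, 1)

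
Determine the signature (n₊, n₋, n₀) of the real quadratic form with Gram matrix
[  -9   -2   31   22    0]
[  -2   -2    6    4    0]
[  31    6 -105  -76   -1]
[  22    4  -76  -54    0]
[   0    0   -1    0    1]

step 0: pivot -9 → sign −
step 1: pivot -14/9 → sign −
step 2: pivot 16/7 → sign +
step 3: pivot 1/4 → sign +
step 4: pivot 1/2 → sign +
signature = (3, 2, 0)

Answer: (3, 2, 0)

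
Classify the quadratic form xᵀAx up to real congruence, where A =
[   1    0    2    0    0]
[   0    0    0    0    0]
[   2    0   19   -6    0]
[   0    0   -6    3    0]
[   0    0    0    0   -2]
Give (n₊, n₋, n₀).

step 0: pivot 1 → sign +
step 1: pivot 15 → sign +
step 2: pivot 3/5 → sign +
step 3: pivot -2 → sign −
step 4: row/col 4 already zero → sign 0
signature = (3, 1, 1)

Answer: (3, 1, 1)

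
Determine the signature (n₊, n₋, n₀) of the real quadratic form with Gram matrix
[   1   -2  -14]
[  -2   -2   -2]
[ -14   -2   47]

Answer: (2, 1, 0)

Derivation:
step 0: pivot 1 → sign +
step 1: pivot -6 → sign −
step 2: pivot 1 → sign +
signature = (2, 1, 0)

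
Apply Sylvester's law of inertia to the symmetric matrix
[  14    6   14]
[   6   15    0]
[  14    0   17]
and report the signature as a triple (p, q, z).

Answer: (3, 0, 0)

Derivation:
step 0: pivot 14 → sign +
step 1: pivot 87/7 → sign +
step 2: pivot 3/29 → sign +
signature = (3, 0, 0)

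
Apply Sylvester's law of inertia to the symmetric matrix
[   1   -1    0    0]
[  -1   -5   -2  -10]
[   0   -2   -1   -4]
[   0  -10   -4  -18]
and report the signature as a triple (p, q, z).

Answer: (1, 2, 1)

Derivation:
step 0: pivot 1 → sign +
step 1: pivot -6 → sign −
step 2: pivot -1/3 → sign −
step 3: row/col 3 already zero → sign 0
signature = (1, 2, 1)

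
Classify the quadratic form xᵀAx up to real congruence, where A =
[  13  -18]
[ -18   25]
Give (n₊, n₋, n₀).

Answer: (2, 0, 0)

Derivation:
step 0: pivot 13 → sign +
step 1: pivot 1/13 → sign +
signature = (2, 0, 0)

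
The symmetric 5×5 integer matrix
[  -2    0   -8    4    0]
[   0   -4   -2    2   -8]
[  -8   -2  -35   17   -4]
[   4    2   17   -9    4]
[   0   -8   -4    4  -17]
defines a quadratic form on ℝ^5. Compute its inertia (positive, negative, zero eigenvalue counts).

step 0: pivot -2 → sign −
step 1: pivot -4 → sign −
step 2: pivot -2 → sign −
step 3: pivot -1 → sign −
step 4: row/col 4 already zero → sign 0
signature = (0, 4, 1)

Answer: (0, 4, 1)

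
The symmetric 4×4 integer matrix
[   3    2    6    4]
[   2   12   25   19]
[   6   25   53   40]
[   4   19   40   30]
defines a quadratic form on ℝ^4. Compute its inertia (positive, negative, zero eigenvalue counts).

Answer: (2, 2, 0)

Derivation:
step 0: pivot 3 → sign +
step 1: pivot 32/3 → sign +
step 2: pivot -11/32 → sign −
step 3: pivot -3/11 → sign −
signature = (2, 2, 0)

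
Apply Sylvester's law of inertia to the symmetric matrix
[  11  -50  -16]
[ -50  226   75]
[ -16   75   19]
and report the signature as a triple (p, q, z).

step 0: pivot 11 → sign +
step 1: pivot -14/11 → sign −
step 2: pivot -3/14 → sign −
signature = (1, 2, 0)

Answer: (1, 2, 0)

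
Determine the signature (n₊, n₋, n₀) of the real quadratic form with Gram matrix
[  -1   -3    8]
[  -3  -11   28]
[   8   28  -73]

Answer: (0, 3, 0)

Derivation:
step 0: pivot -1 → sign −
step 1: pivot -2 → sign −
step 2: pivot -1 → sign −
signature = (0, 3, 0)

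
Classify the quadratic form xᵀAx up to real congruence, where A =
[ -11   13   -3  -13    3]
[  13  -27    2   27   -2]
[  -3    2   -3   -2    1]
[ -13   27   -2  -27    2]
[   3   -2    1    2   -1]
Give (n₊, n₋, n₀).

step 0: pivot -11 → sign −
step 1: pivot -128/11 → sign −
step 2: pivot -253/128 → sign −
step 3: pivot 6/253 → sign +
step 4: row/col 4 already zero → sign 0
signature = (1, 3, 1)

Answer: (1, 3, 1)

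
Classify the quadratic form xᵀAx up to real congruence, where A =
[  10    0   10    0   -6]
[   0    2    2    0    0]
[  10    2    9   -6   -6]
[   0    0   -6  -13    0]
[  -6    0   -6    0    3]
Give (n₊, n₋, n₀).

Answer: (2, 3, 0)

Derivation:
step 0: pivot 10 → sign +
step 1: pivot 2 → sign +
step 2: pivot -3 → sign −
step 3: pivot -1 → sign −
step 4: pivot -3/5 → sign −
signature = (2, 3, 0)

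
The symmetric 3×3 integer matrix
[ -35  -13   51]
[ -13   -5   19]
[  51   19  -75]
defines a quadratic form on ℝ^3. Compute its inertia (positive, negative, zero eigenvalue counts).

step 0: pivot -35 → sign −
step 1: pivot -6/35 → sign −
step 2: pivot -2/3 → sign −
signature = (0, 3, 0)

Answer: (0, 3, 0)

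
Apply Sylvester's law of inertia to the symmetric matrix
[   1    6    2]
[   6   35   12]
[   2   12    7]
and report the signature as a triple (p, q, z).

Answer: (2, 1, 0)

Derivation:
step 0: pivot 1 → sign +
step 1: pivot -1 → sign −
step 2: pivot 3 → sign +
signature = (2, 1, 0)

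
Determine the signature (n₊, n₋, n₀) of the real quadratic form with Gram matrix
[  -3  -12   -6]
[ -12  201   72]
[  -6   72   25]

step 0: pivot -3 → sign −
step 1: pivot 249 → sign +
step 2: pivot -1/83 → sign −
signature = (1, 2, 0)

Answer: (1, 2, 0)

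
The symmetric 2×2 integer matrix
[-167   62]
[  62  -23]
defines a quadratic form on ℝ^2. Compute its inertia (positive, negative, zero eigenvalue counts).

step 0: pivot -167 → sign −
step 1: pivot 3/167 → sign +
signature = (1, 1, 0)

Answer: (1, 1, 0)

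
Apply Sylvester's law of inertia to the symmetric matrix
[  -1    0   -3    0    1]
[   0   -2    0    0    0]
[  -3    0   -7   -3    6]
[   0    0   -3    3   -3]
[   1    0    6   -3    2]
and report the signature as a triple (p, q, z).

Answer: (1, 3, 1)

Derivation:
step 0: pivot -1 → sign −
step 1: pivot -2 → sign −
step 2: pivot 2 → sign +
step 3: pivot -3/2 → sign −
step 4: row/col 4 already zero → sign 0
signature = (1, 3, 1)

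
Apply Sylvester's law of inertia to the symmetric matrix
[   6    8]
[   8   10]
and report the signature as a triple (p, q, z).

Answer: (1, 1, 0)

Derivation:
step 0: pivot 6 → sign +
step 1: pivot -2/3 → sign −
signature = (1, 1, 0)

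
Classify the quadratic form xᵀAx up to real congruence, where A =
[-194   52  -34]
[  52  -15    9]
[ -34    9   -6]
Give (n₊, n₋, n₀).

step 0: pivot -194 → sign −
step 1: pivot -103/97 → sign −
step 2: pivot -3/103 → sign −
signature = (0, 3, 0)

Answer: (0, 3, 0)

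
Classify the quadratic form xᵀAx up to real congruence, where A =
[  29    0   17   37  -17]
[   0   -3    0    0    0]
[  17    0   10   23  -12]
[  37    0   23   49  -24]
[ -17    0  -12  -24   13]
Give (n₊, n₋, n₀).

step 0: pivot 29 → sign +
step 1: pivot -3 → sign −
step 2: pivot 1/29 → sign +
step 3: pivot -48 → sign −
step 4: pivot 3/16 → sign +
signature = (3, 2, 0)

Answer: (3, 2, 0)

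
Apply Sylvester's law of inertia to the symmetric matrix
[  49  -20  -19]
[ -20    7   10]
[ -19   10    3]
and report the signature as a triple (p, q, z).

step 0: pivot 49 → sign +
step 1: pivot -57/49 → sign −
step 2: pivot -2/57 → sign −
signature = (1, 2, 0)

Answer: (1, 2, 0)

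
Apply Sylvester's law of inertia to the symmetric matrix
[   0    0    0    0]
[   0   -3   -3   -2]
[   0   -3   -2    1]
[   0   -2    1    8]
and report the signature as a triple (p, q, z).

Answer: (2, 1, 1)

Derivation:
step 0: pivot -3 → sign −
step 1: pivot 1 → sign +
step 2: pivot 1/3 → sign +
step 3: row/col 3 already zero → sign 0
signature = (2, 1, 1)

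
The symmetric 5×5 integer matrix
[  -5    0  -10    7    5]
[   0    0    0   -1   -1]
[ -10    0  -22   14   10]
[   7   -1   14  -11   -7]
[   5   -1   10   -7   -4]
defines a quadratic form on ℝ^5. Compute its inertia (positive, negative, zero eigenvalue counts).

Answer: (1, 4, 0)

Derivation:
step 0: pivot -5 → sign −
step 1: pivot -2 → sign −
step 2: pivot -6/5 → sign −
step 3: pivot 5/6 → sign +
step 4: pivot -1/5 → sign −
signature = (1, 4, 0)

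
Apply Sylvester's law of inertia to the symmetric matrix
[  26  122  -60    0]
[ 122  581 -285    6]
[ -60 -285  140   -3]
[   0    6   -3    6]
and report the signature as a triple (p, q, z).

step 0: pivot 26 → sign +
step 1: pivot 111/13 → sign +
step 2: pivot 5/37 → sign +
step 3: pivot -3/5 → sign −
signature = (3, 1, 0)

Answer: (3, 1, 0)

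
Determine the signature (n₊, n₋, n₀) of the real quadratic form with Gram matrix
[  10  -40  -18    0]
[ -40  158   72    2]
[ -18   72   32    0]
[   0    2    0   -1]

step 0: pivot 10 → sign +
step 1: pivot -2 → sign −
step 2: pivot -2/5 → sign −
step 3: pivot 1 → sign +
signature = (2, 2, 0)

Answer: (2, 2, 0)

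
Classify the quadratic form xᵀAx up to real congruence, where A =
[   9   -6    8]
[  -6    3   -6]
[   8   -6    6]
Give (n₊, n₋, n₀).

Answer: (1, 2, 0)

Derivation:
step 0: pivot 9 → sign +
step 1: pivot -1 → sign −
step 2: pivot -2/3 → sign −
signature = (1, 2, 0)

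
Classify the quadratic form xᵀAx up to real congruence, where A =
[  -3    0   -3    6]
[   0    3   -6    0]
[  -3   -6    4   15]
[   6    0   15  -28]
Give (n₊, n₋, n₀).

Answer: (2, 2, 0)

Derivation:
step 0: pivot -3 → sign −
step 1: pivot 3 → sign +
step 2: pivot -5 → sign −
step 3: pivot 1/5 → sign +
signature = (2, 2, 0)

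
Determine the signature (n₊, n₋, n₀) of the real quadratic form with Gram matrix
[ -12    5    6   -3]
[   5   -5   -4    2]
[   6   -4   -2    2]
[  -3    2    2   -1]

step 0: pivot -12 → sign −
step 1: pivot -35/12 → sign −
step 2: pivot 62/35 → sign +
step 3: pivot -2/31 → sign −
signature = (1, 3, 0)

Answer: (1, 3, 0)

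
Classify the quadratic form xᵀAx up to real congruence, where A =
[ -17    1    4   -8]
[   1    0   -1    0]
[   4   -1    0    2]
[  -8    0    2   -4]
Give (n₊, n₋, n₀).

Answer: (1, 2, 1)

Derivation:
step 0: pivot -17 → sign −
step 1: pivot 1/17 → sign +
step 2: pivot -9 → sign −
step 3: row/col 3 already zero → sign 0
signature = (1, 2, 1)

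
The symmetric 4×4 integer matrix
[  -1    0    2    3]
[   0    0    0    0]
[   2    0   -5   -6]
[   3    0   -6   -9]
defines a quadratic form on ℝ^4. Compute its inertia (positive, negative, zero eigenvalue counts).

step 0: pivot -1 → sign −
step 1: pivot -1 → sign −
step 2: row/col 2 already zero → sign 0
step 3: row/col 3 already zero → sign 0
signature = (0, 2, 2)

Answer: (0, 2, 2)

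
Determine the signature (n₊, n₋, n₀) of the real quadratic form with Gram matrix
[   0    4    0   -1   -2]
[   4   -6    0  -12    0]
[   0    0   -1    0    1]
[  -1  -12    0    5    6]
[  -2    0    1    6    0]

Answer: (1, 4, 0)

Derivation:
step 0: pivot -6 → sign −
step 1: pivot 8/3 → sign +
step 2: pivot -1 → sign −
step 3: pivot -11/8 → sign −
step 4: pivot -1/11 → sign −
signature = (1, 4, 0)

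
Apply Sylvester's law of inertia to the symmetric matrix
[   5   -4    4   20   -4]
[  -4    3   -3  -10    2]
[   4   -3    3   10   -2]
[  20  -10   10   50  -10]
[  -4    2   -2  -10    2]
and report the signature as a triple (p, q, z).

Answer: (2, 1, 2)

Derivation:
step 0: pivot 5 → sign +
step 1: pivot -1/5 → sign −
step 2: pivot 150 → sign +
step 3: row/col 3 already zero → sign 0
step 4: row/col 4 already zero → sign 0
signature = (2, 1, 2)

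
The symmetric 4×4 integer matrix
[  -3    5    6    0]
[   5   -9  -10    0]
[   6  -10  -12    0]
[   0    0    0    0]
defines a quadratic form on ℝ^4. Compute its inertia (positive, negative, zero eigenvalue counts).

Answer: (0, 2, 2)

Derivation:
step 0: pivot -3 → sign −
step 1: pivot -2/3 → sign −
step 2: row/col 2 already zero → sign 0
step 3: row/col 3 already zero → sign 0
signature = (0, 2, 2)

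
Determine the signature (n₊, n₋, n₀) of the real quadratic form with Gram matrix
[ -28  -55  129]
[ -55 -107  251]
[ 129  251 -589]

Answer: (1, 2, 0)

Derivation:
step 0: pivot -28 → sign −
step 1: pivot 29/28 → sign +
step 2: pivot -6/29 → sign −
signature = (1, 2, 0)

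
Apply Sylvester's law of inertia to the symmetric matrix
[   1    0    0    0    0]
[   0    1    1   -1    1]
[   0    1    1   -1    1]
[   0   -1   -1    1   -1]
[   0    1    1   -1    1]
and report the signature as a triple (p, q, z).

Answer: (2, 0, 3)

Derivation:
step 0: pivot 1 → sign +
step 1: pivot 1 → sign +
step 2: row/col 2 already zero → sign 0
step 3: row/col 3 already zero → sign 0
step 4: row/col 4 already zero → sign 0
signature = (2, 0, 3)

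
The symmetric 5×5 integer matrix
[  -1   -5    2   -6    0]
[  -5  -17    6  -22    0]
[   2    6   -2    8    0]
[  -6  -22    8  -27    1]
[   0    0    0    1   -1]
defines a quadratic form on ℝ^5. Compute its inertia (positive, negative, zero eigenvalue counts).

step 0: pivot -1 → sign −
step 1: pivot 8 → sign +
step 2: pivot 1 → sign +
step 3: pivot -2 → sign −
step 4: row/col 4 already zero → sign 0
signature = (2, 2, 1)

Answer: (2, 2, 1)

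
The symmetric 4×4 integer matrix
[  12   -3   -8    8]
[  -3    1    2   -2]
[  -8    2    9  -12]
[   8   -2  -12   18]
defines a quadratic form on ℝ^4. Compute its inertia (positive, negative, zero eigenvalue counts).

step 0: pivot 12 → sign +
step 1: pivot 1/4 → sign +
step 2: pivot 11/3 → sign +
step 3: pivot 6/11 → sign +
signature = (4, 0, 0)

Answer: (4, 0, 0)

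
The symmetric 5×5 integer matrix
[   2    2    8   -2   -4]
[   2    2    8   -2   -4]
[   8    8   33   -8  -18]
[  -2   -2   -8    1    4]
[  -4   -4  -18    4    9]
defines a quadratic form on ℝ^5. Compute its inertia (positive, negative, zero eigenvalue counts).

Answer: (2, 2, 1)

Derivation:
step 0: pivot 2 → sign +
step 1: pivot 1 → sign +
step 2: pivot -1 → sign −
step 3: pivot -3 → sign −
step 4: row/col 4 already zero → sign 0
signature = (2, 2, 1)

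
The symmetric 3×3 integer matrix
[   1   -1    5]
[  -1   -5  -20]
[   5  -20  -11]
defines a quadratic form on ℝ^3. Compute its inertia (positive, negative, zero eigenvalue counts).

Answer: (2, 1, 0)

Derivation:
step 0: pivot 1 → sign +
step 1: pivot -6 → sign −
step 2: pivot 3/2 → sign +
signature = (2, 1, 0)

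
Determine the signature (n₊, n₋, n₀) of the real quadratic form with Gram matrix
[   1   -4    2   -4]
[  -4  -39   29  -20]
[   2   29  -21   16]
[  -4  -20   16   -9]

step 0: pivot 1 → sign +
step 1: pivot -55 → sign −
step 2: pivot -6/55 → sign −
step 3: pivot -1 → sign −
signature = (1, 3, 0)

Answer: (1, 3, 0)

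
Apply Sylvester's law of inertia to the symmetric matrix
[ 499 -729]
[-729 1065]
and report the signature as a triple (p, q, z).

Answer: (1, 1, 0)

Derivation:
step 0: pivot 499 → sign +
step 1: pivot -6/499 → sign −
signature = (1, 1, 0)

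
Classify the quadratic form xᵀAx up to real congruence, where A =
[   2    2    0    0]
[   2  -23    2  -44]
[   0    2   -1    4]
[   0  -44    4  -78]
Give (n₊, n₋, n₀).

step 0: pivot 2 → sign +
step 1: pivot -25 → sign −
step 2: pivot -21/25 → sign −
step 3: pivot -2/7 → sign −
signature = (1, 3, 0)

Answer: (1, 3, 0)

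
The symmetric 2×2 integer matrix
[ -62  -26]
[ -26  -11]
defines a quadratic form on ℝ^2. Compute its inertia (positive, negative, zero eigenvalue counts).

Answer: (0, 2, 0)

Derivation:
step 0: pivot -62 → sign −
step 1: pivot -3/31 → sign −
signature = (0, 2, 0)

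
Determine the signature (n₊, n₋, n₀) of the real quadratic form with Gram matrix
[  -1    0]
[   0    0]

step 0: pivot -1 → sign −
step 1: row/col 1 already zero → sign 0
signature = (0, 1, 1)

Answer: (0, 1, 1)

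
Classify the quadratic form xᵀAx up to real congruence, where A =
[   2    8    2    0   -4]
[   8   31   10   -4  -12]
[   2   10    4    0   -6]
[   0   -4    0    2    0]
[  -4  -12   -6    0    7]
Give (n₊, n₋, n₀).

Answer: (4, 1, 0)

Derivation:
step 0: pivot 2 → sign +
step 1: pivot -1 → sign −
step 2: pivot 6 → sign +
step 3: pivot 22/3 → sign +
step 4: pivot 3/11 → sign +
signature = (4, 1, 0)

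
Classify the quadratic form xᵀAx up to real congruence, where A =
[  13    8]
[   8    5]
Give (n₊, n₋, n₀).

Answer: (2, 0, 0)

Derivation:
step 0: pivot 13 → sign +
step 1: pivot 1/13 → sign +
signature = (2, 0, 0)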